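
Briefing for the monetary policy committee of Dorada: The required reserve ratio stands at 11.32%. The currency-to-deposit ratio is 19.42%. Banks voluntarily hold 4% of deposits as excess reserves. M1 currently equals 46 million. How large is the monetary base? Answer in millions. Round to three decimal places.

The money multiplier is m = (1 + c) / (rr + e + c) = (1 + 0.1942) / (0.1132 + 0.04 + 0.1942) ≈ 3.437536.
MB = M / m = 46 / 3.437536 ≈ 13.3817 million.

13.382 million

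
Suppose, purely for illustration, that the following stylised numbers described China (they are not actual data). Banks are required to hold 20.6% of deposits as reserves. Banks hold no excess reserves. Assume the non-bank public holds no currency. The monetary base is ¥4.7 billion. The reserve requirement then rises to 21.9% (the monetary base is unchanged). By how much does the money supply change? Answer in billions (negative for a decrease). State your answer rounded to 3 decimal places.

-1.354 billion

Initially m₁ = 1 / (0.206) ≈ 4.85437, so M₁ = 4.85437 × 4.7 ≈ 22.8155 billion.
After the change m₂ = 1 / (0.219) ≈ 4.56621, so M₂ = 4.56621 × 4.7 ≈ 21.4612 billion.
ΔM = M₂ − M₁ = 21.4612 − 22.8155 = -1.3543 billion.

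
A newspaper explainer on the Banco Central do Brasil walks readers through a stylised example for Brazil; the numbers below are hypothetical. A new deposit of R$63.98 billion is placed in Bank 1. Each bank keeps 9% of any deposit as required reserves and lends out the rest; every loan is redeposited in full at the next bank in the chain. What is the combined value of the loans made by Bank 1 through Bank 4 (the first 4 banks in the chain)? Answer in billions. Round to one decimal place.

R$203.3 billion

Bank i lends (1 − rr)^i of the original deposit: Bank 1 lends 63.98·0.9100 = 58.2218, Bank 2 lends 63.98·0.9100² ≈ 52.9818, and so on.
Summing a geometric series: total = 63.98·[0.9100·(1 − 0.9100^4) / (1 − 0.9100)] ≈ 203.2914 billion.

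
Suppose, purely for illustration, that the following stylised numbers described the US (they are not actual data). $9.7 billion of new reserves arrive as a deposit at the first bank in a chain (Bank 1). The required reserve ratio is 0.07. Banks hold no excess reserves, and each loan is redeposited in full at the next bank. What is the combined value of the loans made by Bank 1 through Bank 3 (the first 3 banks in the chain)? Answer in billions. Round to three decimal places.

Bank i lends (1 − rr)^i of the original deposit: Bank 1 lends 9.7·0.9300 = 9.0210, Bank 2 lends 9.7·0.9300² ≈ 8.3895, and so on.
Summing a geometric series: total = 9.7·[0.9300·(1 − 0.9300^3) / (1 − 0.9300)] ≈ 25.2128 billion.

$25.213 billion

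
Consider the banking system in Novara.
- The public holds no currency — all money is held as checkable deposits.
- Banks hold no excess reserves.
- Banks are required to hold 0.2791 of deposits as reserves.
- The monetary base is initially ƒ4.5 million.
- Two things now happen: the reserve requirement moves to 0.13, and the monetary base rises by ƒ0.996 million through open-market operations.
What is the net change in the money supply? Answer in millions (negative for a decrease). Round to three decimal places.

Before: m₁ = 1 / (0.2791) ≈ 3.58295, MB₁ = 4.5, so M₁ = 3.58295 × 4.5 ≈ 16.1233 million.
After: m₂ = 1 / (0.13) ≈ 7.69231, MB₂ = 4.5 + 0.996 = 5.496, so M₂ = 7.69231 × 5.496 ≈ 42.2769 million.
ΔM = M₂ − M₁ = 42.2769 − 16.1233 = 26.1536 million.

ƒ26.154 million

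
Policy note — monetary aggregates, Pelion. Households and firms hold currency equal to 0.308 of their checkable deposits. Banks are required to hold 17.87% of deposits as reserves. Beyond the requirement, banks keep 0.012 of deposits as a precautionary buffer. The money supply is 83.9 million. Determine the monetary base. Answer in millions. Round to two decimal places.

The money multiplier is m = (1 + c) / (rr + e + c) = (1 + 0.308) / (0.1787 + 0.012 + 0.308) ≈ 2.62282.
MB = M / m = 83.9 / 2.62282 ≈ 31.9885 million.

31.99 million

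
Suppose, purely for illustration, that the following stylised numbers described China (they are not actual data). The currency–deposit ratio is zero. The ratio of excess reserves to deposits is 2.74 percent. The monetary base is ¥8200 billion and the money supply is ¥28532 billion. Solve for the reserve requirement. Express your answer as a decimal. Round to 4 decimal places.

0.2600

Using m = M/MB = 28532/8200 ≈ 3.479512. Since m = (1 + c)/(c + rr + e), the denominator satisfies c + rr + e = (1 + c)/m = (1 + 0) / 3.479512 ≈ 0.287397.
With c = 0 and e = 0.0274, the reserve requirement is 0.287397 − 0 − 0.0274 = 0.259997.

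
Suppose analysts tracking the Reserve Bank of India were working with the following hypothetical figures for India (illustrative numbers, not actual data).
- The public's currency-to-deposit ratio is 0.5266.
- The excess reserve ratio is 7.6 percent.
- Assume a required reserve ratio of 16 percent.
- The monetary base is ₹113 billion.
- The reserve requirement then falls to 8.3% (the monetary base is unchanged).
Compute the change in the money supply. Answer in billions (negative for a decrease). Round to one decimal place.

Initially m₁ = (1 + 0.5266) / (0.16 + 0.076 + 0.5266) ≈ 2.00184, so M₁ = 2.00184 × 113 ≈ 226.2079 billion.
After the change m₂ = (1 + 0.5266) / (0.083 + 0.076 + 0.5266) ≈ 2.22666, so M₂ = 2.22666 × 113 ≈ 251.6126 billion.
ΔM = M₂ − M₁ = 251.6126 − 226.2079 = 25.4047 billion.

₹25.4 billion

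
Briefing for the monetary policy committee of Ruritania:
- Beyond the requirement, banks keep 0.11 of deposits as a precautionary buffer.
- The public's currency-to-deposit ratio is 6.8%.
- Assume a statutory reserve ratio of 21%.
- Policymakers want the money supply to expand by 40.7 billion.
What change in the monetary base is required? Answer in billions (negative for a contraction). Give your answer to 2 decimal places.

The money multiplier is m = (1 + c) / (rr + e + c) = (1 + 0.068) / (0.21 + 0.11 + 0.068) ≈ 2.75258.
ΔMB = ΔM / m = (+40.7) / 2.75258 ≈ 14.7861 billion.

14.79 billion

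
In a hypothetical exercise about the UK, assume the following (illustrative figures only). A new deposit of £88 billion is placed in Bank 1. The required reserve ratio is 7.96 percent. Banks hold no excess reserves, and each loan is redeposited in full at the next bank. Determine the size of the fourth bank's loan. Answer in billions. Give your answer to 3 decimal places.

£63.152 billion

Each bank lends a fraction (1 − rr) = 0.9204 of the deposit it receives, so Bank 4 receives 88·0.9204^3 and lends 88·0.9204^4 ≈ 63.1523 billion.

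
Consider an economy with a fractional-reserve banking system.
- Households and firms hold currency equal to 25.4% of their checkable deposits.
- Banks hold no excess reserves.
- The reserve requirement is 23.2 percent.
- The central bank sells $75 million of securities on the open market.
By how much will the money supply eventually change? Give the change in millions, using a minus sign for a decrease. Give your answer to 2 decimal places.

The money multiplier is m = (1 + c) / (rr + c) = (1 + 0.254) / (0.232 + 0.254) ≈ 2.58025.
The sale removes 75 million of base, so ΔM = m × ΔMB = 2.58025 × (−75) ≈ -193.5187 million.

-193.52 million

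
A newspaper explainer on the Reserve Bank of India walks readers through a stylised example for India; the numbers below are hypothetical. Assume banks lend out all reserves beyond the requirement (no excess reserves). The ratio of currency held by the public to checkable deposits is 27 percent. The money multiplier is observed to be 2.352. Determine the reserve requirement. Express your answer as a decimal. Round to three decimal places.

Using m = 2.352. Since m = (1 + c)/(c + rr + e), the denominator satisfies c + rr + e = (1 + c)/m = (1 + 0.27) / 2.352 ≈ 0.539966.
With c = 0.27 and e = 0, the reserve requirement is 0.539966 − 0.27 − 0 = 0.269966.

0.270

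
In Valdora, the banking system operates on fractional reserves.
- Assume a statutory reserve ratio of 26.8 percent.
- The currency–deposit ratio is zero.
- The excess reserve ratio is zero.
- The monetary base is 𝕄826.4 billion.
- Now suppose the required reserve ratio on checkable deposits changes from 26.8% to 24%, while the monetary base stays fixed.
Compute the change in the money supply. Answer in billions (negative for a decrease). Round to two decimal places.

𝕄359.75 billion

Initially m₁ = 1 / (0.268) ≈ 3.731343, so M₁ = 3.731343 × 826.4 ≈ 3083.5819 billion.
After the change m₂ = 1 / (0.24) ≈ 4.166667, so M₂ = 4.166667 × 826.4 ≈ 3443.3336 billion.
ΔM = M₂ − M₁ = 3443.3336 − 3083.5819 = 359.7517 billion.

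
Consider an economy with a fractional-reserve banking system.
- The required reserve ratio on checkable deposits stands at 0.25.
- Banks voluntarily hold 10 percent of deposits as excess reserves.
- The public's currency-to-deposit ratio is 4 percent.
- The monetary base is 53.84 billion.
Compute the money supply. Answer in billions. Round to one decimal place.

143.6 billion

The money multiplier is m = (1 + c) / (rr + e + c) = (1 + 0.04) / (0.25 + 0.1 + 0.04) ≈ 2.6667.
So M = m × MB = 2.6667 × 53.84 ≈ 143.5751 billion.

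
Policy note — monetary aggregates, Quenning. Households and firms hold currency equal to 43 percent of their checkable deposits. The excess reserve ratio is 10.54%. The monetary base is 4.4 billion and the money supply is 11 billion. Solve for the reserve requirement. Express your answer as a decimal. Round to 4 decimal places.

Using m = M/MB = 11/4.4 = 2.500000. Since m = (1 + c)/(c + rr + e), the denominator satisfies c + rr + e = (1 + c)/m = (1 + 0.43) / 2.500000 = 0.572000.
With c = 0.43 and e = 0.1054, the reserve requirement is 0.572000 − 0.43 − 0.1054 = 0.0366.

0.0366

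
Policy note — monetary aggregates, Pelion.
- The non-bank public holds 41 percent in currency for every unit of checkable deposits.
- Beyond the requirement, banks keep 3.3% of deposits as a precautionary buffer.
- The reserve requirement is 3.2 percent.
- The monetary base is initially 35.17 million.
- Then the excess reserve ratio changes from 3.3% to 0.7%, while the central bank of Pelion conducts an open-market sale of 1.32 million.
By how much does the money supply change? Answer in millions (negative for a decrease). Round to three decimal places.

1.900 million

Before: m₁ = (1 + 0.41) / (0.032 + 0.033 + 0.41) ≈ 2.968421, MB₁ = 35.17, so M₁ = 2.968421 × 35.17 ≈ 104.3994 million.
After: m₂ = (1 + 0.41) / (0.032 + 0.007 + 0.41) ≈ 3.140312, MB₂ = 35.17 − 1.32 = 33.85, so M₂ = 3.140312 × 33.85 ≈ 106.2996 million.
ΔM = M₂ − M₁ = 106.2996 − 104.3994 = 1.9002 million.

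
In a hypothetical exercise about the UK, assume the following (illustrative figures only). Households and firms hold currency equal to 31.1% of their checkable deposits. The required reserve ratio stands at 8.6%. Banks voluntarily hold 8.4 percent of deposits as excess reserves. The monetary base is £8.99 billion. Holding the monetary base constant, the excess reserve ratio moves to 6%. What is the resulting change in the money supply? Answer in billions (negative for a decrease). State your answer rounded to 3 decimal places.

Initially m₁ = (1 + 0.311) / (0.086 + 0.084 + 0.311) ≈ 2.72557, so M₁ = 2.72557 × 8.99 ≈ 24.5029 billion.
After the change m₂ = (1 + 0.311) / (0.086 + 0.06 + 0.311) ≈ 2.86871, so M₂ = 2.86871 × 8.99 ≈ 25.7897 billion.
ΔM = M₂ − M₁ = 25.7897 − 24.5029 = 1.2868 billion.

£1.287 billion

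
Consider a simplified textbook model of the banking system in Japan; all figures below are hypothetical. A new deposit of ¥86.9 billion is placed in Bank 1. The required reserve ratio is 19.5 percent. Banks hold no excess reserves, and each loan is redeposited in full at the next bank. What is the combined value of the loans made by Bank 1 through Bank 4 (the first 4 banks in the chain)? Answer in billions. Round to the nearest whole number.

¥208 billion

Bank i lends (1 − rr)^i of the original deposit: Bank 1 lends 86.9·0.8050 = 69.9545, Bank 2 lends 86.9·0.8050² ≈ 56.3134, and so on.
Summing a geometric series: total = 86.9·[0.8050·(1 − 0.8050^4) / (1 − 0.8050)] ≈ 208.0926 billion.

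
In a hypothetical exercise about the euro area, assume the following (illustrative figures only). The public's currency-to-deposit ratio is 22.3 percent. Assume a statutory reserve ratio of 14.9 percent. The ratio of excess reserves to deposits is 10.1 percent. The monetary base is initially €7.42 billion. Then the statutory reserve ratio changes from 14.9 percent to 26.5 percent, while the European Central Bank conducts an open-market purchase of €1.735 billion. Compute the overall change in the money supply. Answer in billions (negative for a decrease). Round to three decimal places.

-0.176 billion

Before: m₁ = (1 + 0.223) / (0.149 + 0.101 + 0.223) ≈ 2.58562, MB₁ = 7.42, so M₁ = 2.58562 × 7.42 ≈ 19.1853 billion.
After: m₂ = (1 + 0.223) / (0.265 + 0.101 + 0.223) ≈ 2.07640, MB₂ = 7.42 + 1.735 = 9.155, so M₂ = 2.07640 × 9.155 ≈ 19.0094 billion.
ΔM = M₂ − M₁ = 19.0094 − 19.1853 = -0.1759 billion.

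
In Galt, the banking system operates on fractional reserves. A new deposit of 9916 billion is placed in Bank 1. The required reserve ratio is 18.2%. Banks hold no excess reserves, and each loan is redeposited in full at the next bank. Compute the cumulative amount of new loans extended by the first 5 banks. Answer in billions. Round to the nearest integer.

28245 billion

Bank i lends (1 − rr)^i of the original deposit: Bank 1 lends 9916·0.8180 = 8111.2880, Bank 2 lends 9916·0.8180² ≈ 6635.0336, and so on.
Summing a geometric series: total = 9916·[0.8180·(1 − 0.8180^5) / (1 − 0.8180)] ≈ 28245.0813 billion.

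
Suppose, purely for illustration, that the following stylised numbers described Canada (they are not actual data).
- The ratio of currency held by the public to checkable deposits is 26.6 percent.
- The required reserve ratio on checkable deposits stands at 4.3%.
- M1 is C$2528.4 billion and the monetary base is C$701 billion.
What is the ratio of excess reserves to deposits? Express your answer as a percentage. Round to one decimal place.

Using m = M/MB = 2528.4/701 ≈ 3.606847. Since m = (1 + c)/(c + rr + e), the denominator satisfies c + rr + e = (1 + c)/m = (1 + 0.266) / 3.606847 ≈ 0.350999.
With c = 0.266 and rr = 0.043, the ratio of excess reserves to deposits is 0.350999 − 0.266 − 0.043 = 0.041999.

4.2%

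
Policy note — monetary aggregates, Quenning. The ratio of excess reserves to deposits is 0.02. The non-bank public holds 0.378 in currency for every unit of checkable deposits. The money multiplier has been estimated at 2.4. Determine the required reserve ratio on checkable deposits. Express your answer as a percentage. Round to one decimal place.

17.6%

Using m = 2.4. Since m = (1 + c)/(c + rr + e), the denominator satisfies c + rr + e = (1 + c)/m = (1 + 0.378) / 2.4 ≈ 0.574167.
With c = 0.378 and e = 0.02, the required reserve ratio on checkable deposits is 0.574167 − 0.378 − 0.02 = 0.176167.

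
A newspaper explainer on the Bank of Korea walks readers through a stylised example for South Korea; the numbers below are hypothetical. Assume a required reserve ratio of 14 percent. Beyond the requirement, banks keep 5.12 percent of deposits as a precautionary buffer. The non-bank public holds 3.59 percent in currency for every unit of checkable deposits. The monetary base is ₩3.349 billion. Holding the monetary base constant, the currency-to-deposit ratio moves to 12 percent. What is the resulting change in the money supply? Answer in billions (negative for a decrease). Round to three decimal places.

Initially m₁ = (1 + 0.0359) / (0.14 + 0.0512 + 0.0359) ≈ 4.56143, so M₁ = 4.56143 × 3.349 ≈ 15.2762 billion.
After the change m₂ = (1 + 0.12) / (0.14 + 0.0512 + 0.12) ≈ 3.59897, so M₂ = 3.59897 × 3.349 ≈ 12.053 billion.
ΔM = M₂ − M₁ = 12.053 − 15.2762 = -3.2232 billion.

-3.223 billion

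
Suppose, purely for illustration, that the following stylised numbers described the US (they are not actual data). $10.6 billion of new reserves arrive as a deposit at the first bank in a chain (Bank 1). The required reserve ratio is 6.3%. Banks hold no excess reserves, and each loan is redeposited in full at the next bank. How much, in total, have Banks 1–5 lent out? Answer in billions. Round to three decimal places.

$43.786 billion

Bank i lends (1 − rr)^i of the original deposit: Bank 1 lends 10.6·0.9370 = 9.9322, Bank 2 lends 10.6·0.9370² ≈ 9.3065, and so on.
Summing a geometric series: total = 10.6·[0.9370·(1 − 0.9370^5) / (1 − 0.9370)] ≈ 43.7857 billion.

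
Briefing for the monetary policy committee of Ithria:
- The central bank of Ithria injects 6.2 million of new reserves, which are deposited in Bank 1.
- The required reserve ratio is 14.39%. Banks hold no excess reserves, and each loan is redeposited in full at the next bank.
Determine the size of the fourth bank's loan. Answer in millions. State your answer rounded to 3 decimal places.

3.330 million

Each bank lends a fraction (1 − rr) = 0.8561 of the deposit it receives, so Bank 4 receives 6.2·0.8561^3 and lends 6.2·0.8561^4 ≈ 3.3303 million.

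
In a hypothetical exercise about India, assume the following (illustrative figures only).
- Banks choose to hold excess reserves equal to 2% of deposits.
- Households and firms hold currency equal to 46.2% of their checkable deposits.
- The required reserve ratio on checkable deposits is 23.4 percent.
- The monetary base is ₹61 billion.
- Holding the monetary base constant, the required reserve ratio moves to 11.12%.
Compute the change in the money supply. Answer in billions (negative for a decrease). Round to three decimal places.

₹25.785 billion

Initially m₁ = (1 + 0.462) / (0.234 + 0.02 + 0.462) ≈ 2.041899, so M₁ = 2.041899 × 61 ≈ 124.5558 billion.
After the change m₂ = (1 + 0.462) / (0.1112 + 0.02 + 0.462) ≈ 2.464599, so M₂ = 2.464599 × 61 ≈ 150.3405 billion.
ΔM = M₂ − M₁ = 150.3405 − 124.5558 = 25.7847 billion.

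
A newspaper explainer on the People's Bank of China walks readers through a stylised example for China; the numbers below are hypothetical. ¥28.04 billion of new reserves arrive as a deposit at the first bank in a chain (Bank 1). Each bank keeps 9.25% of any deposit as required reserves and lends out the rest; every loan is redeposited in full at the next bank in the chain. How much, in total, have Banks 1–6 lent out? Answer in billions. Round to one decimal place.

Bank i lends (1 − rr)^i of the original deposit: Bank 1 lends 28.04·0.9075 = 25.4463, Bank 2 lends 28.04·0.9075² ≈ 23.0925, and so on.
Summing a geometric series: total = 28.04·[0.9075·(1 − 0.9075^6) / (1 − 0.9075)] ≈ 121.4345 billion.

¥121.4 billion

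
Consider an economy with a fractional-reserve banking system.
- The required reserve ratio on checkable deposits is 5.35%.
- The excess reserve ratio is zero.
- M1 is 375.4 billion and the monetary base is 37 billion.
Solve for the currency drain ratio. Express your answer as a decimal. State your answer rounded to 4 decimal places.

Using m = M/MB = 375.4/37 ≈ 10.145946. From m = (1 + c)/(c + rr + e), rearranging gives 1 + c = m·(c + rr + e), so c·(1 − m) = m·(rr + e) − 1.
Hence c = [m·(rr + e) − 1]/(1 − m) = [10.145946 × (0.0535 + 0) − 1] / (1 − 10.145946) ≈ 0.049988.

0.0500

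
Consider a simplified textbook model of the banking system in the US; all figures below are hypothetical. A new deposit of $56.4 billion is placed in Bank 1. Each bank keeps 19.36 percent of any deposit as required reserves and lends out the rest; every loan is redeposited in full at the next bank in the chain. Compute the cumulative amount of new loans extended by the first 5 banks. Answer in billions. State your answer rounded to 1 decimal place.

Bank i lends (1 − rr)^i of the original deposit: Bank 1 lends 56.4·0.8064 ≈ 45.4810, Bank 2 lends 56.4·0.8064² ≈ 36.6758, and so on.
Summing a geometric series: total = 56.4·[0.8064·(1 − 0.8064^5) / (1 − 0.8064)] ≈ 154.8141 billion.

$154.8 billion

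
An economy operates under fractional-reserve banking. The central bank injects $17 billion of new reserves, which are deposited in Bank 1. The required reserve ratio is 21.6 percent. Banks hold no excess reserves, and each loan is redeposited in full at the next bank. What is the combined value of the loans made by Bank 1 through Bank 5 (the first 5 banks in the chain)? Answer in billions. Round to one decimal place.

Bank i lends (1 − rr)^i of the original deposit: Bank 1 lends 17·0.7840 = 13.3280, Bank 2 lends 17·0.7840² ≈ 10.4492, and so on.
Summing a geometric series: total = 17·[0.7840·(1 − 0.7840^5) / (1 − 0.7840)] ≈ 43.4273 billion.

$43.4 billion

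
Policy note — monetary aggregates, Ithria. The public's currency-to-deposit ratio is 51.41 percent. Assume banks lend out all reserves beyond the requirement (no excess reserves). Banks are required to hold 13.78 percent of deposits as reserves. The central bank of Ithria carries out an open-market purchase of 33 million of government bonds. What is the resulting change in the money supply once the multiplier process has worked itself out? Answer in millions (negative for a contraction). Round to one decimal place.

The money multiplier is m = (1 + c) / (rr + c) = (1 + 0.5141) / (0.1378 + 0.5141) ≈ 2.3226.
The purchase adds 33 million of base, so ΔM = m × ΔMB = 2.3226 × (+33) = 76.6458 million.

76.6 million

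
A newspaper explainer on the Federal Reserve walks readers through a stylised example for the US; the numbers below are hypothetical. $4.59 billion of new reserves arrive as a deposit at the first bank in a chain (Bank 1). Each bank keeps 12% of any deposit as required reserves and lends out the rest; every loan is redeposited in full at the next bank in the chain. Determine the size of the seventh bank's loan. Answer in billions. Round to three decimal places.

$1.876 billion

Each bank lends a fraction (1 − rr) = 0.8800 of the deposit it receives, so Bank 7 receives 4.59·0.8800^6 and lends 4.59·0.8800^7 ≈ 1.8758 billion.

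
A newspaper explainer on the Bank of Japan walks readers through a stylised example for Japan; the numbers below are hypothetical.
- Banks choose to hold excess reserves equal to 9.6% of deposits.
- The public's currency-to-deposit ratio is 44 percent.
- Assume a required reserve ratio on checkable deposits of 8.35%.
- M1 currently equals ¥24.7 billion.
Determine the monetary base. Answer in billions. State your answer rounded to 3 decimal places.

¥10.626 billion

The money multiplier is m = (1 + c) / (rr + e + c) = (1 + 0.44) / (0.0835 + 0.096 + 0.44) ≈ 2.324455.
MB = M / m = 24.7 / 2.324455 ≈ 10.6261 billion.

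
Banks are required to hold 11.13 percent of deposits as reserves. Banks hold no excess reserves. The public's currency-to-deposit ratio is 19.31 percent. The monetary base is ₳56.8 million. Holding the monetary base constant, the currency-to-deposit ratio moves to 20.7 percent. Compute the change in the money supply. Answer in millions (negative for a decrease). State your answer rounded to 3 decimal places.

Initially m₁ = (1 + 0.1931) / (0.1113 + 0.1931) ≈ 3.919514, so M₁ = 3.919514 × 56.8 ≈ 222.6284 million.
After the change m₂ = (1 + 0.207) / (0.1113 + 0.207) ≈ 3.792020, so M₂ = 3.792020 × 56.8 ≈ 215.3867 million.
ΔM = M₂ − M₁ = 215.3867 − 222.6284 = -7.2417 million.

-7.242 million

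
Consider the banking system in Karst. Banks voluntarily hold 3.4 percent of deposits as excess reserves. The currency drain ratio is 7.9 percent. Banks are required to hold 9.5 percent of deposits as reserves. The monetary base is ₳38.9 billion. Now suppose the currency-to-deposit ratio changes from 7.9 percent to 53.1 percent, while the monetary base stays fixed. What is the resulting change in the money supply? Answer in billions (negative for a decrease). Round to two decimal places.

-111.56 billion

Initially m₁ = (1 + 0.079) / (0.095 + 0.034 + 0.079) = 5.18750, so M₁ = 5.18750 × 38.9 ≈ 201.7937 billion.
After the change m₂ = (1 + 0.531) / (0.095 + 0.034 + 0.531) ≈ 2.31970, so M₂ = 2.31970 × 38.9 ≈ 90.2363 billion.
ΔM = M₂ − M₁ = 90.2363 − 201.7937 = -111.5574 billion.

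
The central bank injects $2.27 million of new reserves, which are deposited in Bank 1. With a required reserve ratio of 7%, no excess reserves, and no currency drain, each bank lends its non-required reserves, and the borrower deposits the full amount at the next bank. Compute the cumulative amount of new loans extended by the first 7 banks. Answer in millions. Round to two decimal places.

$12.01 million

Bank i lends (1 − rr)^i of the original deposit: Bank 1 lends 2.27·0.9300 = 2.1111, Bank 2 lends 2.27·0.9300² ≈ 1.9633, and so on.
Summing a geometric series: total = 2.27·[0.9300·(1 − 0.9300^7) / (1 − 0.9300)] ≈ 12.0121 million.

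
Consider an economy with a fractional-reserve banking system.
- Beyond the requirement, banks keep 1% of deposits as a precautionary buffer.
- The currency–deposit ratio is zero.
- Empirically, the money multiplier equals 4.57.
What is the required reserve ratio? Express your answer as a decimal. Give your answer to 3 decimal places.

Using m = 4.57. Since m = (1 + c)/(c + rr + e), the denominator satisfies c + rr + e = (1 + c)/m = (1 + 0) / 4.57 ≈ 0.218818.
With c = 0 and e = 0.01, the required reserve ratio is 0.218818 − 0 − 0.01 = 0.208818.

0.209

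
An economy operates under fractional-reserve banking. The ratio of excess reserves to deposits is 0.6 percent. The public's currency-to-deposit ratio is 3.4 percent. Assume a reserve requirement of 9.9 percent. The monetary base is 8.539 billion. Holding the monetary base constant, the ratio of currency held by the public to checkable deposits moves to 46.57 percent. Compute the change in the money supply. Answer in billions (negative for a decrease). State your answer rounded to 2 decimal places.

-41.59 billion

Initially m₁ = (1 + 0.034) / (0.099 + 0.006 + 0.034) ≈ 7.4388, so M₁ = 7.4388 × 8.539 ≈ 63.5199 billion.
After the change m₂ = (1 + 0.4657) / (0.099 + 0.006 + 0.4657) ≈ 2.5682, so M₂ = 2.5682 × 8.539 ≈ 21.9299 billion.
ΔM = M₂ − M₁ = 21.9299 − 63.5199 = -41.59 billion.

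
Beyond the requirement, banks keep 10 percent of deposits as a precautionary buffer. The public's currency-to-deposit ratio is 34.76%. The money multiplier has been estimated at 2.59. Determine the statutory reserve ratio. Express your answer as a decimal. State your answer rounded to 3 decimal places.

0.073

Using m = 2.59. Since m = (1 + c)/(c + rr + e), the denominator satisfies c + rr + e = (1 + c)/m = (1 + 0.3476) / 2.59 ≈ 0.520309.
With c = 0.3476 and e = 0.1, the statutory reserve ratio is 0.520309 − 0.3476 − 0.1 = 0.072709.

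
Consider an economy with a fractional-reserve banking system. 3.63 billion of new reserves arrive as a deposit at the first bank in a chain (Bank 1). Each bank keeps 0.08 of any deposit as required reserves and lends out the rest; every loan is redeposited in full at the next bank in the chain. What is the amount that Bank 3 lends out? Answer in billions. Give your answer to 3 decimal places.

Each bank lends a fraction (1 − rr) = 0.9200 of the deposit it receives, so Bank 3 receives 3.63·0.9200^2 and lends 3.63·0.9200^3 ≈ 2.8266 billion.

2.827 billion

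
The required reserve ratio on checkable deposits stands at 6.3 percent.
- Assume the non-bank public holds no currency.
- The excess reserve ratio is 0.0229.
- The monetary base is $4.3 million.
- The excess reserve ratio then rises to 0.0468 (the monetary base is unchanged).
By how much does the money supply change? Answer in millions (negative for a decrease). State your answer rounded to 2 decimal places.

-10.90 million

Initially m₁ = 1 / (0.063 + 0.0229) ≈ 11.6414, so M₁ = 11.6414 × 4.3 ≈ 50.058 million.
After the change m₂ = 1 / (0.063 + 0.0468) ≈ 9.1075, so M₂ = 9.1075 × 4.3 ≈ 39.1623 million.
ΔM = M₂ − M₁ = 39.1623 − 50.058 = -10.8957 million.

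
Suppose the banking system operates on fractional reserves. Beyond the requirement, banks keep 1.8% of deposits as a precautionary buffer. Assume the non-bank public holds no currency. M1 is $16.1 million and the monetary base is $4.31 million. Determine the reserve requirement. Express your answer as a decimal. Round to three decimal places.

Using m = M/MB = 16.1/4.31 ≈ 3.735499. Since m = (1 + c)/(c + rr + e), the denominator satisfies c + rr + e = (1 + c)/m = (1 + 0) / 3.735499 ≈ 0.267702.
With c = 0 and e = 0.018, the reserve requirement is 0.267702 − 0 − 0.018 = 0.249702.

0.250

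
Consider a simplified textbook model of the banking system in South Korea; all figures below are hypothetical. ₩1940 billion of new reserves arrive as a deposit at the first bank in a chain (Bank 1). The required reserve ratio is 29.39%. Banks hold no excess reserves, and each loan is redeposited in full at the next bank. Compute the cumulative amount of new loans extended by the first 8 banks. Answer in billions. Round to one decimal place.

Bank i lends (1 − rr)^i of the original deposit: Bank 1 lends 1940·0.7061 = 1369.8340, Bank 2 lends 1940·0.7061² ≈ 967.2398, and so on.
Summing a geometric series: total = 1940·[0.7061·(1 − 0.7061^8) / (1 − 0.7061)] ≈ 4372.8810 billion.

₩4372.9 billion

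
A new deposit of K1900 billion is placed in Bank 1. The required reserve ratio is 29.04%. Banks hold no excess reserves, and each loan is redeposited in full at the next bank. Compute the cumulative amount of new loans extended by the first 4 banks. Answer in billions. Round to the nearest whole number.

Bank i lends (1 − rr)^i of the original deposit: Bank 1 lends 1900·0.7096 = 1348.2400, Bank 2 lends 1900·0.7096² ≈ 956.7111, and so on.
Summing a geometric series: total = 1900·[0.7096·(1 − 0.7096^4) / (1 − 0.7096)] ≈ 3465.5681 billion.

K3466 billion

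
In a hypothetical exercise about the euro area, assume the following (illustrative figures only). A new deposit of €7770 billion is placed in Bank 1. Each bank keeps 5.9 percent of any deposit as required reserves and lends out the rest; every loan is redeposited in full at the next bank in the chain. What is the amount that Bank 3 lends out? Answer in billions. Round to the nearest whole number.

Each bank lends a fraction (1 − rr) = 0.9410 of the deposit it receives, so Bank 3 receives 7770·0.9410^2 and lends 7770·0.9410^3 ≈ 6474.2563 billion.

€6474 billion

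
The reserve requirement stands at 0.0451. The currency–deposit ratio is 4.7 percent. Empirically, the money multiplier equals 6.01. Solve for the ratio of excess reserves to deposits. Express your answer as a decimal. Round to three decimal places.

Using m = 6.01. Since m = (1 + c)/(c + rr + e), the denominator satisfies c + rr + e = (1 + c)/m = (1 + 0.047) / 6.01 ≈ 0.174210.
With c = 0.047 and rr = 0.0451, the ratio of excess reserves to deposits is 0.174210 − 0.047 − 0.0451 = 0.08211.

0.082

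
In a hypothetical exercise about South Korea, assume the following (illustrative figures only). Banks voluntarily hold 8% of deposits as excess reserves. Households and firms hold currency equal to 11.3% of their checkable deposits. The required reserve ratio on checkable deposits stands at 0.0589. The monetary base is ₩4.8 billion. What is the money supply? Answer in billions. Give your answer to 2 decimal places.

₩21.21 billion

The money multiplier is m = (1 + c) / (rr + e + c) = (1 + 0.113) / (0.0589 + 0.08 + 0.113) ≈ 4.4184.
So M = m × MB = 4.4184 × 4.8 ≈ 21.2083 billion.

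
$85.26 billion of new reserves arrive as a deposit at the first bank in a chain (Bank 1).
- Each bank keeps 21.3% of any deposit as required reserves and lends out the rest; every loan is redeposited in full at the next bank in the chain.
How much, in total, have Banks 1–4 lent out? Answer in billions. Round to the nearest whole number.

$194 billion

Bank i lends (1 − rr)^i of the original deposit: Bank 1 lends 85.26·0.7870 ≈ 67.0996, Bank 2 lends 85.26·0.7870² ≈ 52.8074, and so on.
Summing a geometric series: total = 85.26·[0.7870·(1 − 0.7870^4) / (1 − 0.7870)] ≈ 194.1737 billion.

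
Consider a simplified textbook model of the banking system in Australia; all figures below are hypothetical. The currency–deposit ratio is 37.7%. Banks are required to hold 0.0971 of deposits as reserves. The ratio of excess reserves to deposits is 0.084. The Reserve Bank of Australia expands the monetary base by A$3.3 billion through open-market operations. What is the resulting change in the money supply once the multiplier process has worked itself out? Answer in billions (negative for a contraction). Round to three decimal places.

A$8.142 billion

The money multiplier is m = (1 + c) / (rr + e + c) = (1 + 0.377) / (0.0971 + 0.084 + 0.377) ≈ 2.46730.
The purchase adds 3.3 billion of base, so ΔM = m × ΔMB = 2.46730 × (+3.3) ≈ 8.1421 billion.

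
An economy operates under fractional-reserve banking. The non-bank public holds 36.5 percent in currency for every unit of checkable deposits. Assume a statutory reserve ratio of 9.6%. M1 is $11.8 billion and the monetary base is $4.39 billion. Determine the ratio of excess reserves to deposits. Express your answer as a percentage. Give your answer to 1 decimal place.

4.7%

Using m = M/MB = 11.8/4.39 ≈ 2.687927. Since m = (1 + c)/(c + rr + e), the denominator satisfies c + rr + e = (1 + c)/m = (1 + 0.365) / 2.687927 ≈ 0.507826.
With c = 0.365 and rr = 0.096, the ratio of excess reserves to deposits is 0.507826 − 0.365 − 0.096 = 0.046826.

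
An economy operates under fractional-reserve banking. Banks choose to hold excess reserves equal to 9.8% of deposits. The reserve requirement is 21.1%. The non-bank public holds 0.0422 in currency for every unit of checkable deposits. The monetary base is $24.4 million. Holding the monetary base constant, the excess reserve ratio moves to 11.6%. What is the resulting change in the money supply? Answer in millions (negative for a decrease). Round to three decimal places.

Initially m₁ = (1 + 0.0422) / (0.211 + 0.098 + 0.0422) ≈ 2.967540, so M₁ = 2.967540 × 24.4 ≈ 72.408 million.
After the change m₂ = (1 + 0.0422) / (0.211 + 0.116 + 0.0422) ≈ 2.822860, so M₂ = 2.822860 × 24.4 ≈ 68.8778 million.
ΔM = M₂ − M₁ = 68.8778 − 72.408 = -3.5302 million.

-3.530 million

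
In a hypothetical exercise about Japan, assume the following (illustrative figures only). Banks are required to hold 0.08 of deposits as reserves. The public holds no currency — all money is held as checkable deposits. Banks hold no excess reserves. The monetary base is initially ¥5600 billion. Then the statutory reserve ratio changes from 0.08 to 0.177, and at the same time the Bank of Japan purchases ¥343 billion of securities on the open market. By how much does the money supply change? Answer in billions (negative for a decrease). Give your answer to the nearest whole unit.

Before: m₁ = 1 / (0.08) = 12.5, MB₁ = 5600, so M₁ = 12.5 × 5600 = 70000 billion.
After: m₂ = 1 / (0.177) ≈ 5.64972, MB₂ = 5600 + 343 = 5943, so M₂ = 5.64972 × 5943 ≈ 33576.286 billion.
ΔM = M₂ − M₁ = 33576.286 − 70000 = -36423.714 billion.

-36424 billion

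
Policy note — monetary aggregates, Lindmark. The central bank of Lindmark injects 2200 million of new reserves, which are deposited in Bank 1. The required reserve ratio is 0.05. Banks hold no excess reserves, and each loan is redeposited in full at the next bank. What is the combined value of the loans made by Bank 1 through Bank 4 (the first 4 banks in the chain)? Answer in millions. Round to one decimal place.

7753.6 million

Bank i lends (1 − rr)^i of the original deposit: Bank 1 lends 2200·0.9500 = 2090.0000, Bank 2 lends 2200·0.9500² = 1985.5000, and so on.
Summing a geometric series: total = 2200·[0.9500·(1 − 0.9500^4) / (1 − 0.9500)] ≈ 7753.6387 million.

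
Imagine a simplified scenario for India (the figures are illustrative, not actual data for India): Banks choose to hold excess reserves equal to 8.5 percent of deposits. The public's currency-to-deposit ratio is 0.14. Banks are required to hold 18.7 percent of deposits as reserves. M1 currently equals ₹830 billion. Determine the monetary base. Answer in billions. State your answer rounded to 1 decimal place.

₹300.0 billion

The money multiplier is m = (1 + c) / (rr + e + c) = (1 + 0.14) / (0.187 + 0.085 + 0.14) ≈ 2.76699.
MB = M / m = 830 / 2.76699 ≈ 299.9649 billion.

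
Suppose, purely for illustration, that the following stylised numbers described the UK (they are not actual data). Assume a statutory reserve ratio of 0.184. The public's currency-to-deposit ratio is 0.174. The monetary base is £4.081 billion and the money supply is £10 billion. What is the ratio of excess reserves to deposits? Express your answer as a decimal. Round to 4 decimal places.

0.1211

Using m = M/MB = 10/4.081 ≈ 2.450380. Since m = (1 + c)/(c + rr + e), the denominator satisfies c + rr + e = (1 + c)/m = (1 + 0.174) / 2.450380 ≈ 0.479109.
With c = 0.174 and rr = 0.184, the ratio of excess reserves to deposits is 0.479109 − 0.174 − 0.184 = 0.121109.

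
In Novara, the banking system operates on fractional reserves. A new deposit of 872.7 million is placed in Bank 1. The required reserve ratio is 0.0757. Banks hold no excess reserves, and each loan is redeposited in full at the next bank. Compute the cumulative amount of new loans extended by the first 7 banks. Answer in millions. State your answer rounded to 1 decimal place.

Bank i lends (1 − rr)^i of the original deposit: Bank 1 lends 872.7·0.9243 ≈ 806.6366, Bank 2 lends 872.7·0.9243² ≈ 745.5742, and so on.
Summing a geometric series: total = 872.7·[0.9243·(1 − 0.9243^7) / (1 − 0.9243)] ≈ 4514.2261 million.

4514.2 million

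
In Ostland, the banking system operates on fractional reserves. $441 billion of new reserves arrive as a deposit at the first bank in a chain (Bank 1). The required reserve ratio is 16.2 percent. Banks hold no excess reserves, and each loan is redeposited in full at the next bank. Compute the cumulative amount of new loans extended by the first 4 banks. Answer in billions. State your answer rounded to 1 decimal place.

$1156.2 billion

Bank i lends (1 − rr)^i of the original deposit: Bank 1 lends 441·0.8380 = 369.5580, Bank 2 lends 441·0.8380² ≈ 309.6896, and so on.
Summing a geometric series: total = 441·[0.8380·(1 − 0.8380^4) / (1 − 0.8380)] ≈ 1156.2452 billion.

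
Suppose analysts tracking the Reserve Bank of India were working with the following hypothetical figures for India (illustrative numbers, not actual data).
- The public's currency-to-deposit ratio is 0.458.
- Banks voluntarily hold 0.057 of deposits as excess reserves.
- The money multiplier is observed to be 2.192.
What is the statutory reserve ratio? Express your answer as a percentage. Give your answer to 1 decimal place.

15.0%

Using m = 2.192. Since m = (1 + c)/(c + rr + e), the denominator satisfies c + rr + e = (1 + c)/m = (1 + 0.458) / 2.192 ≈ 0.665146.
With c = 0.458 and e = 0.057, the statutory reserve ratio is 0.665146 − 0.458 − 0.057 = 0.150146.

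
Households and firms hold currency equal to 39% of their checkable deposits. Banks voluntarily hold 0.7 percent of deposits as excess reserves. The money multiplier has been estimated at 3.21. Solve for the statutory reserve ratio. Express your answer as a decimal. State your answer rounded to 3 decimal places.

Using m = 3.21. Since m = (1 + c)/(c + rr + e), the denominator satisfies c + rr + e = (1 + c)/m = (1 + 0.39) / 3.21 ≈ 0.433022.
With c = 0.39 and e = 0.007, the statutory reserve ratio is 0.433022 − 0.39 − 0.007 = 0.036022.

0.036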